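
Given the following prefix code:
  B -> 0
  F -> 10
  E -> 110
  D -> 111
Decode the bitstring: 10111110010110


Decoding step by step:
Bits 10 -> F
Bits 111 -> D
Bits 110 -> E
Bits 0 -> B
Bits 10 -> F
Bits 110 -> E


Decoded message: FDEBFE


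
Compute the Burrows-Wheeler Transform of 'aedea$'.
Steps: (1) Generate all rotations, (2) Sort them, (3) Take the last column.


Rotations (sorted):
  0: $aedea -> last char: a
  1: a$aede -> last char: e
  2: aedea$ -> last char: $
  3: dea$ae -> last char: e
  4: ea$aed -> last char: d
  5: edea$a -> last char: a


BWT = ae$eda


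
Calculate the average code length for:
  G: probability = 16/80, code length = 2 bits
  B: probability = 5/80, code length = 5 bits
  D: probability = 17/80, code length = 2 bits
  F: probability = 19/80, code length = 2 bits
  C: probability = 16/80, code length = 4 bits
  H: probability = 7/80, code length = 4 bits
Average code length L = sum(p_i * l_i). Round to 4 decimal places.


Weighted contributions p_i * l_i:
  G: (16/80) * 2 = 32/80
  B: (5/80) * 5 = 25/80
  D: (17/80) * 2 = 34/80
  F: (19/80) * 2 = 38/80
  C: (16/80) * 4 = 64/80
  H: (7/80) * 4 = 28/80
Sum = (32 + 25 + 34 + 38 + 64 + 28)/80 = 221/80

L = 221/80 = 2.7625 bits/symbol


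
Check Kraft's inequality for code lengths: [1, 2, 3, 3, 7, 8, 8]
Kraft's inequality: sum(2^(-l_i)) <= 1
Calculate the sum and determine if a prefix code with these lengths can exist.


Sum = 2^(-1) + 2^(-2) + 2^(-3) + 2^(-3) + 2^(-7) + 2^(-8) + 2^(-8)
    = 0.5 + 0.25 + 0.125 + 0.125 + 0.0078125 + 0.00390625 + 0.00390625
    = 260/256 = 1.015625
Since 1.015625 > 1, Kraft's inequality is NOT satisfied.
A prefix code with these lengths CANNOT exist.

Kraft sum = 1.015625. Not satisfied.


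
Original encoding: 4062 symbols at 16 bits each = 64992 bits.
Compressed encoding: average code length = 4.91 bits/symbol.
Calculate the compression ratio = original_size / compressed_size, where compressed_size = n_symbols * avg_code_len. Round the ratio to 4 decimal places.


original_size = n_symbols * orig_bits = 4062 * 16 = 64992 bits
compressed_size = n_symbols * avg_code_len = 4062 * 4.91 = 19944.42 bits
ratio = original_size / compressed_size = 64992 / 19944.42 = 3.2587

Compression ratio = 3.2587


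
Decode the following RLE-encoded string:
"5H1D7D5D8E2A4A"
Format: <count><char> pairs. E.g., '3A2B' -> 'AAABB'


Expanding each <count><char> pair:
  5H -> 'HHHHH'
  1D -> 'D'
  7D -> 'DDDDDDD'
  5D -> 'DDDDD'
  8E -> 'EEEEEEEE'
  2A -> 'AA'
  4A -> 'AAAA'

Decoded = HHHHHDDDDDDDDDDDDDEEEEEEEEAAAAAA


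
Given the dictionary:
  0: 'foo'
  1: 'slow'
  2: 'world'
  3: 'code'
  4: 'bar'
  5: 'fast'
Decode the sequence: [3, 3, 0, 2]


Look up each index in the dictionary:
  3 -> 'code'
  3 -> 'code'
  0 -> 'foo'
  2 -> 'world'

Decoded: "code code foo world"


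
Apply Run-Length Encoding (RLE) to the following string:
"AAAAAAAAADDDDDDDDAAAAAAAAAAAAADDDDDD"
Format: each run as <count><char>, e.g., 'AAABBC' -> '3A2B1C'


Scanning runs left to right:
  i=0: run of 'A' x 9 -> '9A'
  i=9: run of 'D' x 8 -> '8D'
  i=17: run of 'A' x 13 -> '13A'
  i=30: run of 'D' x 6 -> '6D'

RLE = 9A8D13A6D


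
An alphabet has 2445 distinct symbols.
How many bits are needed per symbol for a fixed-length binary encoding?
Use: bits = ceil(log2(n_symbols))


log2(2445) = 11.2556
Bracket: 2^11 = 2048 < 2445 <= 2^12 = 4096
So ceil(log2(2445)) = 12

bits = ceil(log2(2445)) = ceil(11.2556) = 12 bits


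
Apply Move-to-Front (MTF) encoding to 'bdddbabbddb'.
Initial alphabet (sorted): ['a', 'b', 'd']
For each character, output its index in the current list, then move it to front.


MTF encoding:
'b': index 1 in ['a', 'b', 'd'] -> ['b', 'a', 'd']
'd': index 2 in ['b', 'a', 'd'] -> ['d', 'b', 'a']
'd': index 0 in ['d', 'b', 'a'] -> ['d', 'b', 'a']
'd': index 0 in ['d', 'b', 'a'] -> ['d', 'b', 'a']
'b': index 1 in ['d', 'b', 'a'] -> ['b', 'd', 'a']
'a': index 2 in ['b', 'd', 'a'] -> ['a', 'b', 'd']
'b': index 1 in ['a', 'b', 'd'] -> ['b', 'a', 'd']
'b': index 0 in ['b', 'a', 'd'] -> ['b', 'a', 'd']
'd': index 2 in ['b', 'a', 'd'] -> ['d', 'b', 'a']
'd': index 0 in ['d', 'b', 'a'] -> ['d', 'b', 'a']
'b': index 1 in ['d', 'b', 'a'] -> ['b', 'd', 'a']


Output: [1, 2, 0, 0, 1, 2, 1, 0, 2, 0, 1]


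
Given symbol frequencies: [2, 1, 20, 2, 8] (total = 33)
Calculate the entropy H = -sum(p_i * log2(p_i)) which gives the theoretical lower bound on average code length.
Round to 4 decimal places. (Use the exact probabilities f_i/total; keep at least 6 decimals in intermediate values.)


Per-symbol terms -p_i * log2(p_i) with p_i = f_i/33:
  p = 2/33 = 0.060606: log2(p) = -4.044394, -p*log2(p) = 0.245115
  p = 1/33 = 0.030303: log2(p) = -5.044394, -p*log2(p) = 0.152860
  p = 20/33 = 0.606061: log2(p) = -0.722466, -p*log2(p) = 0.437858
  p = 2/33 = 0.060606: log2(p) = -4.044394, -p*log2(p) = 0.245115
  p = 8/33 = 0.242424: log2(p) = -2.044394, -p*log2(p) = 0.495611
H = 0.245115 + 0.152860 + 0.437858 + 0.245115 + 0.495611 = 1.576559

H = 1.5766 bits/symbol


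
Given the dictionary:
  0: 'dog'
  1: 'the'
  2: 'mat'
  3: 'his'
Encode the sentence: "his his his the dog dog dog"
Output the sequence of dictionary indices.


Look up each word in the dictionary:
  'his' -> 3
  'his' -> 3
  'his' -> 3
  'the' -> 1
  'dog' -> 0
  'dog' -> 0
  'dog' -> 0

Encoded: [3, 3, 3, 1, 0, 0, 0]


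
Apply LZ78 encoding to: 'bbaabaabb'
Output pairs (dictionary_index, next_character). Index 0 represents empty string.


LZ78 encoding steps:
Dictionary: {0: ''}
Step 1: w='' (idx 0), next='b' -> output (0, 'b'), add 'b' as idx 1
Step 2: w='b' (idx 1), next='a' -> output (1, 'a'), add 'ba' as idx 2
Step 3: w='' (idx 0), next='a' -> output (0, 'a'), add 'a' as idx 3
Step 4: w='ba' (idx 2), next='a' -> output (2, 'a'), add 'baa' as idx 4
Step 5: w='b' (idx 1), next='b' -> output (1, 'b'), add 'bb' as idx 5


Encoded: [(0, 'b'), (1, 'a'), (0, 'a'), (2, 'a'), (1, 'b')]


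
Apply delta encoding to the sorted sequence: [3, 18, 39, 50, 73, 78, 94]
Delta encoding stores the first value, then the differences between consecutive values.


First value: 3
Deltas:
  18 - 3 = 15
  39 - 18 = 21
  50 - 39 = 11
  73 - 50 = 23
  78 - 73 = 5
  94 - 78 = 16


Delta encoded: [3, 15, 21, 11, 23, 5, 16]


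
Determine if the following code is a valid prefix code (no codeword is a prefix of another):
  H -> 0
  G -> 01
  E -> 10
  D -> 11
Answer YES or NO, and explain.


Checking each pair (does one codeword prefix another?):
  H='0' vs G='01': prefix -- VIOLATION

NO -- this is NOT a valid prefix code. H (0) is a prefix of G (01).


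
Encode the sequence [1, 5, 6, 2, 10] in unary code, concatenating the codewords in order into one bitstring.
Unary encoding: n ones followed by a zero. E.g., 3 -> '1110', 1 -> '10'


Encode each number as n ones followed by a terminating 0:
  1 -> 10 (2 bits)
  5 -> 111110 (6 bits)
  6 -> 1111110 (7 bits)
  2 -> 110 (3 bits)
  10 -> 11111111110 (11 bits)
Total length = 2 + 6 + 7 + 3 + 11 = 29 bits.

Unary([1, 5, 6, 2, 10]) = 10111110111111011011111111110 (29 bits)


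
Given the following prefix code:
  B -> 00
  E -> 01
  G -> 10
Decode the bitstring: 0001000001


Decoding step by step:
Bits 00 -> B
Bits 01 -> E
Bits 00 -> B
Bits 00 -> B
Bits 01 -> E


Decoded message: BEBBE


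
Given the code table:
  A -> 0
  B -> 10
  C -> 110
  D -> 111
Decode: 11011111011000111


Decoding:
110 -> C
111 -> D
110 -> C
110 -> C
0 -> A
0 -> A
111 -> D


Result: CDCCAAD


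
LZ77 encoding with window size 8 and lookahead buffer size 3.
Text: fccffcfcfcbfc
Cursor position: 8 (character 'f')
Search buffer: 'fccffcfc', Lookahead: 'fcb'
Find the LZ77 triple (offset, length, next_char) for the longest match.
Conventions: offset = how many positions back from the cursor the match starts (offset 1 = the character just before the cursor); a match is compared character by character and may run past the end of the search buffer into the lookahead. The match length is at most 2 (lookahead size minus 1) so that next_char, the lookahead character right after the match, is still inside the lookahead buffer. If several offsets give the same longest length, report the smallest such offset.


Try each offset into the search buffer:
  offset=1 (pos 7, char 'c'): match length 0
  offset=2 (pos 6, char 'f'): match length 2
  offset=3 (pos 5, char 'c'): match length 0
  offset=4 (pos 4, char 'f'): match length 2
  offset=5 (pos 3, char 'f'): match length 1
  offset=6 (pos 2, char 'c'): match length 0
  offset=7 (pos 1, char 'c'): match length 0
  offset=8 (pos 0, char 'f'): match length 2
Longest match has length 2, found at offsets 2, 4, 8; take the smallest, offset 2.
next_char = character at position 8 + 2 = 10 -> 'b'

Best match: offset=2, length=2 (matching 'fc' starting at position 6)
LZ77 triple: (2, 2, 'b')


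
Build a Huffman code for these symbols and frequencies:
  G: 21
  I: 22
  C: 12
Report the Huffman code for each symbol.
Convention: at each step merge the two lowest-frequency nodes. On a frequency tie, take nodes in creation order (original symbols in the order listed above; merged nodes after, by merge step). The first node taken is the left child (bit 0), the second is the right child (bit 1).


Huffman tree construction:
Step 1: Merge C(12) + G(21) = 33
Step 2: Merge I(22) + (C+G)(33) = 55
Read each symbol's code off the tree from the root (left child = 0, right child = 1).

Codes:
  G: 11 (length 2)
  I: 0 (length 1)
  C: 10 (length 2)
Average code length: 88/55 = 1.6000 bits/symbol


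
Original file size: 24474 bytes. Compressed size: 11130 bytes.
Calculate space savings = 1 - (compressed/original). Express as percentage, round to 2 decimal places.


ratio = compressed/original = 11130/24474 = 0.454768
savings = 1 - ratio = 1 - 0.454768 = 0.545232
as a percentage: 0.545232 * 100 = 54.52%

Space savings = 1 - 11130/24474 = 54.52%


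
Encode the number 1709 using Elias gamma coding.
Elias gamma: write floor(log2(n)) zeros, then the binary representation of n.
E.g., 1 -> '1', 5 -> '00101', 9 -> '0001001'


num_bits = floor(log2(1709)) + 1 = 11
leading_zeros = num_bits - 1 = 10
binary(1709) = 11010101101

Elias gamma(1709) = '0000000000' + '11010101101' = 000000000011010101101 (21 bits)


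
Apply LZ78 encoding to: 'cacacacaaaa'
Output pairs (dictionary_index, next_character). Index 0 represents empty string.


LZ78 encoding steps:
Dictionary: {0: ''}
Step 1: w='' (idx 0), next='c' -> output (0, 'c'), add 'c' as idx 1
Step 2: w='' (idx 0), next='a' -> output (0, 'a'), add 'a' as idx 2
Step 3: w='c' (idx 1), next='a' -> output (1, 'a'), add 'ca' as idx 3
Step 4: w='ca' (idx 3), next='c' -> output (3, 'c'), add 'cac' as idx 4
Step 5: w='a' (idx 2), next='a' -> output (2, 'a'), add 'aa' as idx 5
Step 6: w='aa' (idx 5), end of input -> output (5, '')


Encoded: [(0, 'c'), (0, 'a'), (1, 'a'), (3, 'c'), (2, 'a'), (5, '')]


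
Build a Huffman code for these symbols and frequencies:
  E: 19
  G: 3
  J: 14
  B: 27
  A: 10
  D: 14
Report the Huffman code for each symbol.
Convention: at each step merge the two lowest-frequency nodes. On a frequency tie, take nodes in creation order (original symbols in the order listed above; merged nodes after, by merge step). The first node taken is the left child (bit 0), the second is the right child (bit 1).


Huffman tree construction:
Step 1: Merge G(3) + A(10) = 13
Step 2: Merge (G+A)(13) + J(14) = 27
Step 3: Merge D(14) + E(19) = 33
Step 4: Merge B(27) + ((G+A)+J)(27) = 54
Step 5: Merge (D+E)(33) + (B+((G+A)+J))(54) = 87
Read each symbol's code off the tree from the root (left child = 0, right child = 1).

Codes:
  E: 01 (length 2)
  G: 1100 (length 4)
  J: 111 (length 3)
  B: 10 (length 2)
  A: 1101 (length 4)
  D: 00 (length 2)
Average code length: 214/87 = 2.4598 bits/symbol


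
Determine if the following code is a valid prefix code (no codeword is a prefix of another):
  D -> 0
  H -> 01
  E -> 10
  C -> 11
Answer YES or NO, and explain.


Checking each pair (does one codeword prefix another?):
  D='0' vs H='01': prefix -- VIOLATION

NO -- this is NOT a valid prefix code. D (0) is a prefix of H (01).


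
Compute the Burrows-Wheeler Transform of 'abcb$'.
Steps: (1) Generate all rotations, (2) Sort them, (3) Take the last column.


Rotations (sorted):
  0: $abcb -> last char: b
  1: abcb$ -> last char: $
  2: b$abc -> last char: c
  3: bcb$a -> last char: a
  4: cb$ab -> last char: b


BWT = b$cab


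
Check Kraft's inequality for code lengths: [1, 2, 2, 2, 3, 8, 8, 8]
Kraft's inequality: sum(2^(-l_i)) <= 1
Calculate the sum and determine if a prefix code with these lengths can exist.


Sum = 2^(-1) + 2^(-2) + 2^(-2) + 2^(-2) + 2^(-3) + 2^(-8) + 2^(-8) + 2^(-8)
    = 0.5 + 0.25 + 0.25 + 0.25 + 0.125 + 0.00390625 + 0.00390625 + 0.00390625
    = 355/256 = 1.38671875
Since 1.38671875 > 1, Kraft's inequality is NOT satisfied.
A prefix code with these lengths CANNOT exist.

Kraft sum = 1.38671875. Not satisfied.


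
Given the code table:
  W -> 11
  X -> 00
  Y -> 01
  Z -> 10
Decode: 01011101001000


Decoding:
01 -> Y
01 -> Y
11 -> W
01 -> Y
00 -> X
10 -> Z
00 -> X


Result: YYWYXZX


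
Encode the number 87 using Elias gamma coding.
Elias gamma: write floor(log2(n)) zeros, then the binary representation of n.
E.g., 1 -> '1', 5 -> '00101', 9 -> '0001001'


num_bits = floor(log2(87)) + 1 = 7
leading_zeros = num_bits - 1 = 6
binary(87) = 1010111

Elias gamma(87) = '000000' + '1010111' = 0000001010111 (13 bits)


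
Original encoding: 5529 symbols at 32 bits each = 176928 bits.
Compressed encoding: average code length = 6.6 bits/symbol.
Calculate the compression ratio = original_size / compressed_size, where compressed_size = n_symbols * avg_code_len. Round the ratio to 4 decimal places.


original_size = n_symbols * orig_bits = 5529 * 32 = 176928 bits
compressed_size = n_symbols * avg_code_len = 5529 * 6.6 = 36491.4 bits
ratio = original_size / compressed_size = 176928 / 36491.4 = 4.8485

Compression ratio = 4.8485


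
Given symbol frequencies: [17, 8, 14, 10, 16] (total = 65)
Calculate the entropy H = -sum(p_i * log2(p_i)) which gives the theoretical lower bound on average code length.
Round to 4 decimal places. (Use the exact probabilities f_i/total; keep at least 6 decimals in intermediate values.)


Per-symbol terms -p_i * log2(p_i) with p_i = f_i/65:
  p = 17/65 = 0.261538: log2(p) = -1.934905, -p*log2(p) = 0.506052
  p = 8/65 = 0.123077: log2(p) = -3.022368, -p*log2(p) = 0.371984
  p = 14/65 = 0.215385: log2(p) = -2.215013, -p*log2(p) = 0.477080
  p = 10/65 = 0.153846: log2(p) = -2.700440, -p*log2(p) = 0.415452
  p = 16/65 = 0.246154: log2(p) = -2.022368, -p*log2(p) = 0.497814
H = 0.506052 + 0.371984 + 0.477080 + 0.415452 + 0.497814 = 2.268382

H = 2.2684 bits/symbol


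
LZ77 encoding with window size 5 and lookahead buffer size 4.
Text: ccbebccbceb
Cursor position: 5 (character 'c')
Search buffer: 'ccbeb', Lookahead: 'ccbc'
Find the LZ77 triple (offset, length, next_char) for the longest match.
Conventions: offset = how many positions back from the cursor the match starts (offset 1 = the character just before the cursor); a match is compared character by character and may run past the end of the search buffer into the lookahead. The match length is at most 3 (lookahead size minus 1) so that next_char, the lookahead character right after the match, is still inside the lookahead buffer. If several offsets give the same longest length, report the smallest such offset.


Try each offset into the search buffer:
  offset=1 (pos 4, char 'b'): match length 0
  offset=2 (pos 3, char 'e'): match length 0
  offset=3 (pos 2, char 'b'): match length 0
  offset=4 (pos 1, char 'c'): match length 1
  offset=5 (pos 0, char 'c'): match length 3
Longest match has length 3 at offset 5.
next_char = character at position 5 + 3 = 8 -> 'c'

Best match: offset=5, length=3 (matching 'ccb' starting at position 0)
LZ77 triple: (5, 3, 'c')


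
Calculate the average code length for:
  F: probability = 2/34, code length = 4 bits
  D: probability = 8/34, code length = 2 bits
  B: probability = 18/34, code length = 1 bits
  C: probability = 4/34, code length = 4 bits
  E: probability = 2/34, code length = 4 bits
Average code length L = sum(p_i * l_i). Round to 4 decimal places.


Weighted contributions p_i * l_i:
  F: (2/34) * 4 = 8/34
  D: (8/34) * 2 = 16/34
  B: (18/34) * 1 = 18/34
  C: (4/34) * 4 = 16/34
  E: (2/34) * 4 = 8/34
Sum = (8 + 16 + 18 + 16 + 8)/34 = 66/34

L = 66/34 = 1.9412 bits/symbol


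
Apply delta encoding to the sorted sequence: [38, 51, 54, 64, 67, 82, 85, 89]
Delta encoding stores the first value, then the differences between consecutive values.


First value: 38
Deltas:
  51 - 38 = 13
  54 - 51 = 3
  64 - 54 = 10
  67 - 64 = 3
  82 - 67 = 15
  85 - 82 = 3
  89 - 85 = 4


Delta encoded: [38, 13, 3, 10, 3, 15, 3, 4]


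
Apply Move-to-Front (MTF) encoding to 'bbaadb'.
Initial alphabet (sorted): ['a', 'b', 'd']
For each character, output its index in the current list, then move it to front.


MTF encoding:
'b': index 1 in ['a', 'b', 'd'] -> ['b', 'a', 'd']
'b': index 0 in ['b', 'a', 'd'] -> ['b', 'a', 'd']
'a': index 1 in ['b', 'a', 'd'] -> ['a', 'b', 'd']
'a': index 0 in ['a', 'b', 'd'] -> ['a', 'b', 'd']
'd': index 2 in ['a', 'b', 'd'] -> ['d', 'a', 'b']
'b': index 2 in ['d', 'a', 'b'] -> ['b', 'd', 'a']


Output: [1, 0, 1, 0, 2, 2]


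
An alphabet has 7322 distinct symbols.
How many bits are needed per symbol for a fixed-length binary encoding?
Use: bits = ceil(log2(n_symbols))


log2(7322) = 12.838
Bracket: 2^12 = 4096 < 7322 <= 2^13 = 8192
So ceil(log2(7322)) = 13

bits = ceil(log2(7322)) = ceil(12.838) = 13 bits


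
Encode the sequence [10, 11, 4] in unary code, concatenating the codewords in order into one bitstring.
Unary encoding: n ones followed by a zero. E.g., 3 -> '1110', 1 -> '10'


Encode each number as n ones followed by a terminating 0:
  10 -> 11111111110 (11 bits)
  11 -> 111111111110 (12 bits)
  4 -> 11110 (5 bits)
Total length = 11 + 12 + 5 = 28 bits.

Unary([10, 11, 4]) = 1111111111011111111111011110 (28 bits)


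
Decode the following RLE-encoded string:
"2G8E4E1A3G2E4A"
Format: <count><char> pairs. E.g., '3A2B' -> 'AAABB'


Expanding each <count><char> pair:
  2G -> 'GG'
  8E -> 'EEEEEEEE'
  4E -> 'EEEE'
  1A -> 'A'
  3G -> 'GGG'
  2E -> 'EE'
  4A -> 'AAAA'

Decoded = GGEEEEEEEEEEEEAGGGEEAAAA


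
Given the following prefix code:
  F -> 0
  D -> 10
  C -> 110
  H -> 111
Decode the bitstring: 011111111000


Decoding step by step:
Bits 0 -> F
Bits 111 -> H
Bits 111 -> H
Bits 110 -> C
Bits 0 -> F
Bits 0 -> F


Decoded message: FHHCFF


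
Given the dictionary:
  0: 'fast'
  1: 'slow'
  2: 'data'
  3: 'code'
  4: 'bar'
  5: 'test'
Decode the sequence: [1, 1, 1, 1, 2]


Look up each index in the dictionary:
  1 -> 'slow'
  1 -> 'slow'
  1 -> 'slow'
  1 -> 'slow'
  2 -> 'data'

Decoded: "slow slow slow slow data"


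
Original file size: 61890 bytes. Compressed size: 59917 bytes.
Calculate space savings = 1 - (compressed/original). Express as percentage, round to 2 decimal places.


ratio = compressed/original = 59917/61890 = 0.968121
savings = 1 - ratio = 1 - 0.968121 = 0.031879
as a percentage: 0.031879 * 100 = 3.19%

Space savings = 1 - 59917/61890 = 3.19%


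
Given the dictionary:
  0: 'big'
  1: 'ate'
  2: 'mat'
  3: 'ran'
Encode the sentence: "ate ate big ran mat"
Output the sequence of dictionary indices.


Look up each word in the dictionary:
  'ate' -> 1
  'ate' -> 1
  'big' -> 0
  'ran' -> 3
  'mat' -> 2

Encoded: [1, 1, 0, 3, 2]


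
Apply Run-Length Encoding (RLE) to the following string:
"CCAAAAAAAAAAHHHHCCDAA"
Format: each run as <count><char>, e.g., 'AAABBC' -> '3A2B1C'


Scanning runs left to right:
  i=0: run of 'C' x 2 -> '2C'
  i=2: run of 'A' x 10 -> '10A'
  i=12: run of 'H' x 4 -> '4H'
  i=16: run of 'C' x 2 -> '2C'
  i=18: run of 'D' x 1 -> '1D'
  i=19: run of 'A' x 2 -> '2A'

RLE = 2C10A4H2C1D2A


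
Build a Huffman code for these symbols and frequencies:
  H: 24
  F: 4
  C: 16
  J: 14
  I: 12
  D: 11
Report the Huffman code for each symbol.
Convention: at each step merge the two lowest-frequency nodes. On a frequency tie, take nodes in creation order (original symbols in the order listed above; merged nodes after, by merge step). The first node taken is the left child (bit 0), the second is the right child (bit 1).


Huffman tree construction:
Step 1: Merge F(4) + D(11) = 15
Step 2: Merge I(12) + J(14) = 26
Step 3: Merge (F+D)(15) + C(16) = 31
Step 4: Merge H(24) + (I+J)(26) = 50
Step 5: Merge ((F+D)+C)(31) + (H+(I+J))(50) = 81
Read each symbol's code off the tree from the root (left child = 0, right child = 1).

Codes:
  H: 10 (length 2)
  F: 000 (length 3)
  C: 01 (length 2)
  J: 111 (length 3)
  I: 110 (length 3)
  D: 001 (length 3)
Average code length: 203/81 = 2.5062 bits/symbol


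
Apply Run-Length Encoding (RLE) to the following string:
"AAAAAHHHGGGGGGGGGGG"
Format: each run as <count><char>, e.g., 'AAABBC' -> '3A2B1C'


Scanning runs left to right:
  i=0: run of 'A' x 5 -> '5A'
  i=5: run of 'H' x 3 -> '3H'
  i=8: run of 'G' x 11 -> '11G'

RLE = 5A3H11G


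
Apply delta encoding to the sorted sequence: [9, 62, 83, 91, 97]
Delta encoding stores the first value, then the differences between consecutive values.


First value: 9
Deltas:
  62 - 9 = 53
  83 - 62 = 21
  91 - 83 = 8
  97 - 91 = 6


Delta encoded: [9, 53, 21, 8, 6]


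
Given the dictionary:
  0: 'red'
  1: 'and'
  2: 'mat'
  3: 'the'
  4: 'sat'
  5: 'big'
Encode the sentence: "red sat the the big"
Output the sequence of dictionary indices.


Look up each word in the dictionary:
  'red' -> 0
  'sat' -> 4
  'the' -> 3
  'the' -> 3
  'big' -> 5

Encoded: [0, 4, 3, 3, 5]


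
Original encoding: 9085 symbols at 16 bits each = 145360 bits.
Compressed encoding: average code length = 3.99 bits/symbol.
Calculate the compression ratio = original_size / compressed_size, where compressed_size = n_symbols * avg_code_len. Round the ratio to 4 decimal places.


original_size = n_symbols * orig_bits = 9085 * 16 = 145360 bits
compressed_size = n_symbols * avg_code_len = 9085 * 3.99 = 36249.15 bits
ratio = original_size / compressed_size = 145360 / 36249.15 = 4.01

Compression ratio = 4.01


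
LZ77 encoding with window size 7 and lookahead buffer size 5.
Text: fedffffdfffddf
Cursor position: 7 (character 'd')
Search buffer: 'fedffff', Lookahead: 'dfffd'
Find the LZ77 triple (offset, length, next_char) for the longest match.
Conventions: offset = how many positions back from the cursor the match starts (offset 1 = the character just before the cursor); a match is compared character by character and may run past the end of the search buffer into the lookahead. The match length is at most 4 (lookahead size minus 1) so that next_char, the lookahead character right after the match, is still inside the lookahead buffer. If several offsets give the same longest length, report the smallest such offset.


Try each offset into the search buffer:
  offset=1 (pos 6, char 'f'): match length 0
  offset=2 (pos 5, char 'f'): match length 0
  offset=3 (pos 4, char 'f'): match length 0
  offset=4 (pos 3, char 'f'): match length 0
  offset=5 (pos 2, char 'd'): match length 4
  offset=6 (pos 1, char 'e'): match length 0
  offset=7 (pos 0, char 'f'): match length 0
Longest match has length 4 at offset 5.
next_char = character at position 7 + 4 = 11 -> 'd'

Best match: offset=5, length=4 (matching 'dfff' starting at position 2)
LZ77 triple: (5, 4, 'd')


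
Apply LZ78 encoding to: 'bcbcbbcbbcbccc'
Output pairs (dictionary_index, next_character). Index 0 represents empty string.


LZ78 encoding steps:
Dictionary: {0: ''}
Step 1: w='' (idx 0), next='b' -> output (0, 'b'), add 'b' as idx 1
Step 2: w='' (idx 0), next='c' -> output (0, 'c'), add 'c' as idx 2
Step 3: w='b' (idx 1), next='c' -> output (1, 'c'), add 'bc' as idx 3
Step 4: w='b' (idx 1), next='b' -> output (1, 'b'), add 'bb' as idx 4
Step 5: w='c' (idx 2), next='b' -> output (2, 'b'), add 'cb' as idx 5
Step 6: w='bc' (idx 3), next='b' -> output (3, 'b'), add 'bcb' as idx 6
Step 7: w='c' (idx 2), next='c' -> output (2, 'c'), add 'cc' as idx 7
Step 8: w='c' (idx 2), end of input -> output (2, '')


Encoded: [(0, 'b'), (0, 'c'), (1, 'c'), (1, 'b'), (2, 'b'), (3, 'b'), (2, 'c'), (2, '')]


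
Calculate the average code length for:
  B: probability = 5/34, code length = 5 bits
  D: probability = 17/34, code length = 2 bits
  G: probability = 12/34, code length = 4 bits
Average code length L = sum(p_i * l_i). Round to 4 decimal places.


Weighted contributions p_i * l_i:
  B: (5/34) * 5 = 25/34
  D: (17/34) * 2 = 34/34
  G: (12/34) * 4 = 48/34
Sum = (25 + 34 + 48)/34 = 107/34

L = 107/34 = 3.1471 bits/symbol


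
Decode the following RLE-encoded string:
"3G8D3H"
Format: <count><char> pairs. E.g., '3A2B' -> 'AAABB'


Expanding each <count><char> pair:
  3G -> 'GGG'
  8D -> 'DDDDDDDD'
  3H -> 'HHH'

Decoded = GGGDDDDDDDDHHH


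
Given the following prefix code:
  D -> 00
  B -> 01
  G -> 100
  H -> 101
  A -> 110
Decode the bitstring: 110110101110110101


Decoding step by step:
Bits 110 -> A
Bits 110 -> A
Bits 101 -> H
Bits 110 -> A
Bits 110 -> A
Bits 101 -> H


Decoded message: AAHAAH


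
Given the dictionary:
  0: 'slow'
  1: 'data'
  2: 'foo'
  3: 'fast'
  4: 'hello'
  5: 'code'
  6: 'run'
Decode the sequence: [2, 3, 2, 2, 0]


Look up each index in the dictionary:
  2 -> 'foo'
  3 -> 'fast'
  2 -> 'foo'
  2 -> 'foo'
  0 -> 'slow'

Decoded: "foo fast foo foo slow"


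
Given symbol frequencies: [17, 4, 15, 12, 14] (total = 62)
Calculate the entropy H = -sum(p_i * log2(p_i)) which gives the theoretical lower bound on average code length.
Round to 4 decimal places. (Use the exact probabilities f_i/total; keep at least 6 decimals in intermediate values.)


Per-symbol terms -p_i * log2(p_i) with p_i = f_i/62:
  p = 17/62 = 0.274194: log2(p) = -1.866733, -p*log2(p) = 0.511846
  p = 4/62 = 0.064516: log2(p) = -3.954196, -p*log2(p) = 0.255109
  p = 15/62 = 0.241935: log2(p) = -2.047306, -p*log2(p) = 0.495316
  p = 12/62 = 0.193548: log2(p) = -2.369234, -p*log2(p) = 0.458561
  p = 14/62 = 0.225806: log2(p) = -2.146841, -p*log2(p) = 0.484771
H = 0.511846 + 0.255109 + 0.495316 + 0.458561 + 0.484771 = 2.205603

H = 2.2056 bits/symbol


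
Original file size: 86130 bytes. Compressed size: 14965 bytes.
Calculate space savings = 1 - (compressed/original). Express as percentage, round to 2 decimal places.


ratio = compressed/original = 14965/86130 = 0.173749
savings = 1 - ratio = 1 - 0.173749 = 0.826251
as a percentage: 0.826251 * 100 = 82.63%

Space savings = 1 - 14965/86130 = 82.63%


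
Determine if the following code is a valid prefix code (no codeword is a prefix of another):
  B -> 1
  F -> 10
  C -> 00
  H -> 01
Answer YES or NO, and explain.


Checking each pair (does one codeword prefix another?):
  B='1' vs F='10': prefix -- VIOLATION

NO -- this is NOT a valid prefix code. B (1) is a prefix of F (10).


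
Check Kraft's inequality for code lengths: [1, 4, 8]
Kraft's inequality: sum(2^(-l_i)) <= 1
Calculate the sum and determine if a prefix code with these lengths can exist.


Sum = 2^(-1) + 2^(-4) + 2^(-8)
    = 0.5 + 0.0625 + 0.00390625
    = 145/256 = 0.56640625
Since 0.56640625 <= 1, Kraft's inequality IS satisfied.
A prefix code with these lengths CAN exist.

Kraft sum = 0.56640625. Satisfied.


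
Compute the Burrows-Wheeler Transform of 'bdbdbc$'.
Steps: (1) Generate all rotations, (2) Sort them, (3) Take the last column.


Rotations (sorted):
  0: $bdbdbc -> last char: c
  1: bc$bdbd -> last char: d
  2: bdbc$bd -> last char: d
  3: bdbdbc$ -> last char: $
  4: c$bdbdb -> last char: b
  5: dbc$bdb -> last char: b
  6: dbdbc$b -> last char: b


BWT = cdd$bbb


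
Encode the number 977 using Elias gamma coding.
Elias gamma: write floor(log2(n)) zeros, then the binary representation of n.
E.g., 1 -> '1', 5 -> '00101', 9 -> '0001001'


num_bits = floor(log2(977)) + 1 = 10
leading_zeros = num_bits - 1 = 9
binary(977) = 1111010001

Elias gamma(977) = '000000000' + '1111010001' = 0000000001111010001 (19 bits)


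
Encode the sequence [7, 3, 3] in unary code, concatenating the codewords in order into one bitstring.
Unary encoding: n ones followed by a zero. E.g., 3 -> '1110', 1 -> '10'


Encode each number as n ones followed by a terminating 0:
  7 -> 11111110 (8 bits)
  3 -> 1110 (4 bits)
  3 -> 1110 (4 bits)
Total length = 8 + 4 + 4 = 16 bits.

Unary([7, 3, 3]) = 1111111011101110 (16 bits)


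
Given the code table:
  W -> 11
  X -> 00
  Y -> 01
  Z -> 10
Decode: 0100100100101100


Decoding:
01 -> Y
00 -> X
10 -> Z
01 -> Y
00 -> X
10 -> Z
11 -> W
00 -> X


Result: YXZYXZWX


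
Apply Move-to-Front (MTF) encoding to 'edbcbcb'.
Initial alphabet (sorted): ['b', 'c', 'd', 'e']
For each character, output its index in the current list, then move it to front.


MTF encoding:
'e': index 3 in ['b', 'c', 'd', 'e'] -> ['e', 'b', 'c', 'd']
'd': index 3 in ['e', 'b', 'c', 'd'] -> ['d', 'e', 'b', 'c']
'b': index 2 in ['d', 'e', 'b', 'c'] -> ['b', 'd', 'e', 'c']
'c': index 3 in ['b', 'd', 'e', 'c'] -> ['c', 'b', 'd', 'e']
'b': index 1 in ['c', 'b', 'd', 'e'] -> ['b', 'c', 'd', 'e']
'c': index 1 in ['b', 'c', 'd', 'e'] -> ['c', 'b', 'd', 'e']
'b': index 1 in ['c', 'b', 'd', 'e'] -> ['b', 'c', 'd', 'e']


Output: [3, 3, 2, 3, 1, 1, 1]


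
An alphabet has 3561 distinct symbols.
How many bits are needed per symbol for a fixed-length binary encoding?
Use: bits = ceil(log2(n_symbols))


log2(3561) = 11.7981
Bracket: 2^11 = 2048 < 3561 <= 2^12 = 4096
So ceil(log2(3561)) = 12

bits = ceil(log2(3561)) = ceil(11.7981) = 12 bits


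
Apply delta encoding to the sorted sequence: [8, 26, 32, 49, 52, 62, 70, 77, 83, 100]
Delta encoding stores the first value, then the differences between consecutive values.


First value: 8
Deltas:
  26 - 8 = 18
  32 - 26 = 6
  49 - 32 = 17
  52 - 49 = 3
  62 - 52 = 10
  70 - 62 = 8
  77 - 70 = 7
  83 - 77 = 6
  100 - 83 = 17


Delta encoded: [8, 18, 6, 17, 3, 10, 8, 7, 6, 17]


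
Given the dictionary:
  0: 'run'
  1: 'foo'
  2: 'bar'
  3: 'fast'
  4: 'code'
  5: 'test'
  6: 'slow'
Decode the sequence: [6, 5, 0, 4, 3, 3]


Look up each index in the dictionary:
  6 -> 'slow'
  5 -> 'test'
  0 -> 'run'
  4 -> 'code'
  3 -> 'fast'
  3 -> 'fast'

Decoded: "slow test run code fast fast"


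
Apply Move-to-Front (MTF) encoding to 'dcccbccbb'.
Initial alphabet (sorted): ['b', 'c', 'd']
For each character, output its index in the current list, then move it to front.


MTF encoding:
'd': index 2 in ['b', 'c', 'd'] -> ['d', 'b', 'c']
'c': index 2 in ['d', 'b', 'c'] -> ['c', 'd', 'b']
'c': index 0 in ['c', 'd', 'b'] -> ['c', 'd', 'b']
'c': index 0 in ['c', 'd', 'b'] -> ['c', 'd', 'b']
'b': index 2 in ['c', 'd', 'b'] -> ['b', 'c', 'd']
'c': index 1 in ['b', 'c', 'd'] -> ['c', 'b', 'd']
'c': index 0 in ['c', 'b', 'd'] -> ['c', 'b', 'd']
'b': index 1 in ['c', 'b', 'd'] -> ['b', 'c', 'd']
'b': index 0 in ['b', 'c', 'd'] -> ['b', 'c', 'd']


Output: [2, 2, 0, 0, 2, 1, 0, 1, 0]


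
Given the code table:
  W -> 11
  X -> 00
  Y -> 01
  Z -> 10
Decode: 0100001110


Decoding:
01 -> Y
00 -> X
00 -> X
11 -> W
10 -> Z


Result: YXXWZ


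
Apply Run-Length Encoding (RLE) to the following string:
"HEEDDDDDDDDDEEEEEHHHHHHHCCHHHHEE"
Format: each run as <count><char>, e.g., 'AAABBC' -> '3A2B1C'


Scanning runs left to right:
  i=0: run of 'H' x 1 -> '1H'
  i=1: run of 'E' x 2 -> '2E'
  i=3: run of 'D' x 9 -> '9D'
  i=12: run of 'E' x 5 -> '5E'
  i=17: run of 'H' x 7 -> '7H'
  i=24: run of 'C' x 2 -> '2C'
  i=26: run of 'H' x 4 -> '4H'
  i=30: run of 'E' x 2 -> '2E'

RLE = 1H2E9D5E7H2C4H2E


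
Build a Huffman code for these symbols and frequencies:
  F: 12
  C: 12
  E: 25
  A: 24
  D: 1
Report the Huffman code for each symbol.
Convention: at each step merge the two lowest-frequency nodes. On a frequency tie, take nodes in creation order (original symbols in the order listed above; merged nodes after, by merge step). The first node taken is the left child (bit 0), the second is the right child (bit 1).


Huffman tree construction:
Step 1: Merge D(1) + F(12) = 13
Step 2: Merge C(12) + (D+F)(13) = 25
Step 3: Merge A(24) + E(25) = 49
Step 4: Merge (C+(D+F))(25) + (A+E)(49) = 74
Read each symbol's code off the tree from the root (left child = 0, right child = 1).

Codes:
  F: 011 (length 3)
  C: 00 (length 2)
  E: 11 (length 2)
  A: 10 (length 2)
  D: 010 (length 3)
Average code length: 161/74 = 2.1757 bits/symbol


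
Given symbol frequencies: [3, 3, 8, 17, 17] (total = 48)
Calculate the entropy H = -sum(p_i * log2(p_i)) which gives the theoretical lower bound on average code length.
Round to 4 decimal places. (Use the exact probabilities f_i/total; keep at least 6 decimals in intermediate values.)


Per-symbol terms -p_i * log2(p_i) with p_i = f_i/48:
  p = 3/48 = 0.062500: log2(p) = -4.000000, -p*log2(p) = 0.250000
  p = 3/48 = 0.062500: log2(p) = -4.000000, -p*log2(p) = 0.250000
  p = 8/48 = 0.166667: log2(p) = -2.584963, -p*log2(p) = 0.430827
  p = 17/48 = 0.354167: log2(p) = -1.497500, -p*log2(p) = 0.530364
  p = 17/48 = 0.354167: log2(p) = -1.497500, -p*log2(p) = 0.530364
H = 0.250000 + 0.250000 + 0.430827 + 0.530364 + 0.530364 = 1.991555

H = 1.9916 bits/symbol


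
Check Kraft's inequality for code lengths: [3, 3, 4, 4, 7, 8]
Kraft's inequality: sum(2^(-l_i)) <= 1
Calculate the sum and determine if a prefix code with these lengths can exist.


Sum = 2^(-3) + 2^(-3) + 2^(-4) + 2^(-4) + 2^(-7) + 2^(-8)
    = 0.125 + 0.125 + 0.0625 + 0.0625 + 0.0078125 + 0.00390625
    = 99/256 = 0.38671875
Since 0.38671875 <= 1, Kraft's inequality IS satisfied.
A prefix code with these lengths CAN exist.

Kraft sum = 0.38671875. Satisfied.


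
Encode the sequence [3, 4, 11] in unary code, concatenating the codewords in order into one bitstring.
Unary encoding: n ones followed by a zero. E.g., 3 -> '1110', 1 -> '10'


Encode each number as n ones followed by a terminating 0:
  3 -> 1110 (4 bits)
  4 -> 11110 (5 bits)
  11 -> 111111111110 (12 bits)
Total length = 4 + 5 + 12 = 21 bits.

Unary([3, 4, 11]) = 111011110111111111110 (21 bits)


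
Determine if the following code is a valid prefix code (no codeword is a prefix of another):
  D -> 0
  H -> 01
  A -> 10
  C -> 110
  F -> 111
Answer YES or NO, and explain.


Checking each pair (does one codeword prefix another?):
  D='0' vs H='01': prefix -- VIOLATION

NO -- this is NOT a valid prefix code. D (0) is a prefix of H (01).


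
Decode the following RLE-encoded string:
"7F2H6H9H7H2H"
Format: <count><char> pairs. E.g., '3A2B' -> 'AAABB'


Expanding each <count><char> pair:
  7F -> 'FFFFFFF'
  2H -> 'HH'
  6H -> 'HHHHHH'
  9H -> 'HHHHHHHHH'
  7H -> 'HHHHHHH'
  2H -> 'HH'

Decoded = FFFFFFFHHHHHHHHHHHHHHHHHHHHHHHHHH


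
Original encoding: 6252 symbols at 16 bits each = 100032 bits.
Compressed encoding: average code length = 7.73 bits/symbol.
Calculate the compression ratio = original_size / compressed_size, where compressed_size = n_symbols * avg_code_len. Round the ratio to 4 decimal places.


original_size = n_symbols * orig_bits = 6252 * 16 = 100032 bits
compressed_size = n_symbols * avg_code_len = 6252 * 7.73 = 48327.96 bits
ratio = original_size / compressed_size = 100032 / 48327.96 = 2.0699

Compression ratio = 2.0699


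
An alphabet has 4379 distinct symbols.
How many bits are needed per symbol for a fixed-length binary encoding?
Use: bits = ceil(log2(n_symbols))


log2(4379) = 12.0964
Bracket: 2^12 = 4096 < 4379 <= 2^13 = 8192
So ceil(log2(4379)) = 13

bits = ceil(log2(4379)) = ceil(12.0964) = 13 bits


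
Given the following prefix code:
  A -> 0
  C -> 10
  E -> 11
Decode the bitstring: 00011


Decoding step by step:
Bits 0 -> A
Bits 0 -> A
Bits 0 -> A
Bits 11 -> E


Decoded message: AAAE


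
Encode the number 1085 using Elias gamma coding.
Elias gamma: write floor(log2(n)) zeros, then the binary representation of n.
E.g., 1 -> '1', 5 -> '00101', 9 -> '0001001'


num_bits = floor(log2(1085)) + 1 = 11
leading_zeros = num_bits - 1 = 10
binary(1085) = 10000111101

Elias gamma(1085) = '0000000000' + '10000111101' = 000000000010000111101 (21 bits)


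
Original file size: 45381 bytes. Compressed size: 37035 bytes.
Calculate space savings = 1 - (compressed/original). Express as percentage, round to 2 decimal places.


ratio = compressed/original = 37035/45381 = 0.81609
savings = 1 - ratio = 1 - 0.81609 = 0.18391
as a percentage: 0.18391 * 100 = 18.39%

Space savings = 1 - 37035/45381 = 18.39%


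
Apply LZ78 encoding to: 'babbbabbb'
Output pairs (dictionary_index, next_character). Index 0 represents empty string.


LZ78 encoding steps:
Dictionary: {0: ''}
Step 1: w='' (idx 0), next='b' -> output (0, 'b'), add 'b' as idx 1
Step 2: w='' (idx 0), next='a' -> output (0, 'a'), add 'a' as idx 2
Step 3: w='b' (idx 1), next='b' -> output (1, 'b'), add 'bb' as idx 3
Step 4: w='b' (idx 1), next='a' -> output (1, 'a'), add 'ba' as idx 4
Step 5: w='bb' (idx 3), next='b' -> output (3, 'b'), add 'bbb' as idx 5


Encoded: [(0, 'b'), (0, 'a'), (1, 'b'), (1, 'a'), (3, 'b')]


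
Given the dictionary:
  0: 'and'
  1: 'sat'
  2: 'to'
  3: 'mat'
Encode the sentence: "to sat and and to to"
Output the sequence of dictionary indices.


Look up each word in the dictionary:
  'to' -> 2
  'sat' -> 1
  'and' -> 0
  'and' -> 0
  'to' -> 2
  'to' -> 2

Encoded: [2, 1, 0, 0, 2, 2]


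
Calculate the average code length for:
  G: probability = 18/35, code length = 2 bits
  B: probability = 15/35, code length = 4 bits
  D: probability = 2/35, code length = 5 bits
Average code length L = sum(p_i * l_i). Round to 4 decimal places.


Weighted contributions p_i * l_i:
  G: (18/35) * 2 = 36/35
  B: (15/35) * 4 = 60/35
  D: (2/35) * 5 = 10/35
Sum = (36 + 60 + 10)/35 = 106/35

L = 106/35 = 3.0286 bits/symbol


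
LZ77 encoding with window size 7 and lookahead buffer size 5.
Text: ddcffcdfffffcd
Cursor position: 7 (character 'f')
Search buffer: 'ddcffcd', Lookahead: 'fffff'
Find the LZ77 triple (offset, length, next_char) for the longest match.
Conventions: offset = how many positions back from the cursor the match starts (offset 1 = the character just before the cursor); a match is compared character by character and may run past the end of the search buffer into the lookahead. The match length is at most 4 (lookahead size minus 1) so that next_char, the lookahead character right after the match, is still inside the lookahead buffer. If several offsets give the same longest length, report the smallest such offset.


Try each offset into the search buffer:
  offset=1 (pos 6, char 'd'): match length 0
  offset=2 (pos 5, char 'c'): match length 0
  offset=3 (pos 4, char 'f'): match length 1
  offset=4 (pos 3, char 'f'): match length 2
  offset=5 (pos 2, char 'c'): match length 0
  offset=6 (pos 1, char 'd'): match length 0
  offset=7 (pos 0, char 'd'): match length 0
Longest match has length 2 at offset 4.
next_char = character at position 7 + 2 = 9 -> 'f'

Best match: offset=4, length=2 (matching 'ff' starting at position 3)
LZ77 triple: (4, 2, 'f')


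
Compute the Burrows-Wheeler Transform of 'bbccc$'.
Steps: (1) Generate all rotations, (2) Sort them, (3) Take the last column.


Rotations (sorted):
  0: $bbccc -> last char: c
  1: bbccc$ -> last char: $
  2: bccc$b -> last char: b
  3: c$bbcc -> last char: c
  4: cc$bbc -> last char: c
  5: ccc$bb -> last char: b


BWT = c$bccb


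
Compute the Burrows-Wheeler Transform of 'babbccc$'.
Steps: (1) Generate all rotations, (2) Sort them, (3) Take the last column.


Rotations (sorted):
  0: $babbccc -> last char: c
  1: abbccc$b -> last char: b
  2: babbccc$ -> last char: $
  3: bbccc$ba -> last char: a
  4: bccc$bab -> last char: b
  5: c$babbcc -> last char: c
  6: cc$babbc -> last char: c
  7: ccc$babb -> last char: b


BWT = cb$abccb


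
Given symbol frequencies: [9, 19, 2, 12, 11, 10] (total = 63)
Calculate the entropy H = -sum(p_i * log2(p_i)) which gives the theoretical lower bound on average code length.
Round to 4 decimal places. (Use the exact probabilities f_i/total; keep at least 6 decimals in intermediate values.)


Per-symbol terms -p_i * log2(p_i) with p_i = f_i/63:
  p = 9/63 = 0.142857: log2(p) = -2.807355, -p*log2(p) = 0.401051
  p = 19/63 = 0.301587: log2(p) = -1.729352, -p*log2(p) = 0.521551
  p = 2/63 = 0.031746: log2(p) = -4.977280, -p*log2(p) = 0.158009
  p = 12/63 = 0.190476: log2(p) = -2.392317, -p*log2(p) = 0.455680
  p = 11/63 = 0.174603: log2(p) = -2.517848, -p*log2(p) = 0.439624
  p = 10/63 = 0.158730: log2(p) = -2.655352, -p*log2(p) = 0.421484
H = 0.401051 + 0.521551 + 0.158009 + 0.455680 + 0.439624 + 0.421484 = 2.397399

H = 2.3974 bits/symbol
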